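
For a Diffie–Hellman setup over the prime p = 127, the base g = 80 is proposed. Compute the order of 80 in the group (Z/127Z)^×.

ord(80) | φ(127) = 127 − 1 = 126 = 2 · 3^2 · 7.
Divisors of 126: 1, 2, 3, 6, 7, 9, 14, 18, 21, 42, 63, 126.
Compute 80^d (mod 127) for the divisors d until we hit 1:
80^1 ≡ 80 (mod 127)
80^2 ≡ 50 (mod 127)
80^3 ≡ 63 (mod 127)
80^6 ≡ 32 (mod 127)
80^7 ≡ 20 (mod 127)
80^9 ≡ 111 (mod 127)
80^14 ≡ 19 (mod 127)
80^18 ≡ 2 (mod 127)
80^21 ≡ 126 (mod 127)
80^42 ≡ 1 (mod 127) ✓
Therefore the multiplicative order of 80 modulo 127 is 42.

42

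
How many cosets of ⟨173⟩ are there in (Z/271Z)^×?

3

By Lagrange's theorem, ord_271(173) divides φ(271) = 271 − 1 = 270 = 2 · 3^3 · 5.
Divisors of 270: 1, 2, 3, 5, 6, 9, 10, 15, 18, 27, 30, 45, 54, 90, 135, 270.
Check 173^d mod 271 for each divisor in increasing order:
173^1 ≡ 173 (mod 271)
173^2 ≡ 119 (mod 271)
173^3 ≡ 262 (mod 271)
173^5 ≡ 13 (mod 271)
173^6 ≡ 81 (mod 271)
173^9 ≡ 84 (mod 271)
173^10 ≡ 169 (mod 271)
173^15 ≡ 29 (mod 271)
173^18 ≡ 10 (mod 271)
173^27 ≡ 27 (mod 271)
173^30 ≡ 28 (mod 271)
173^45 ≡ 270 (mod 271)
173^54 ≡ 187 (mod 271)
173^90 ≡ 1 (mod 271) ✓
The order of 173 is 90, so the subgroup it generates has 90 elements.
[(Z/271Z)^× : ⟨173⟩] = 270/90 = 3.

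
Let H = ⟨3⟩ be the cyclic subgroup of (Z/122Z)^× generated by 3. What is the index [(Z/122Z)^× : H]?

6

ord(3) | φ(122) = φ(2)·φ(61) = 1·60 = 60 = 2^2 · 3 · 5.
Divisors of 60: 1, 2, 3, 4, 5, 6, 10, 12, 15, 20, 30, 60.
Compute 3^d (mod 122) for the divisors d until we hit 1:
3^1 ≡ 3
3^2 ≡ 9
3^3 ≡ 27
3^4 ≡ 81
3^5 ≡ 121
3^6 ≡ 119
3^10 ≡ 1
The order of 3 is 10, so the subgroup it generates has 10 elements.
Index = |(Z/122Z)^×| / |⟨3⟩| = 60 / 10 = 6.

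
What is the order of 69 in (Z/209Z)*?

30

Since 69 ∈ (Z/209Z)^×, its order divides φ(209) = φ(11·19) = (11−1)·(19−1) = 10·18 = 180 = 2^2 · 3^2 · 5.
Divisors of 180: 1, 2, 3, 4, 5, 6, 9, 10, 12, 15, 18, 20, 30, 36, 45, 60, 90, 180.
Check 69^d mod 209 for each divisor in increasing order:
69^1 ≡ 69 (mod 209)
69^2 ≡ 163 (mod 209)
69^3 ≡ 170 (mod 209)
69^4 ≡ 26 (mod 209)
69^5 ≡ 122 (mod 209)
69^6 ≡ 58 (mod 209)
69^9 ≡ 37 (mod 209)
69^10 ≡ 45 (mod 209)
69^12 ≡ 20 (mod 209)
69^15 ≡ 56 (mod 209)
69^18 ≡ 115 (mod 209)
69^20 ≡ 144 (mod 209)
69^30 ≡ 1 (mod 209) ✓
Hence ord(69) = 30.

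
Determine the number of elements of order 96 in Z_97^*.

φ(97) = 97 − 1 = 96 = 2^5 · 3.
(Z/97Z)^× is cyclic (|G| = 96); a cyclic group of order m has exactly φ(d) elements of each order d | m, and none otherwise.
96 = 2^5 · 3 divides 96, and φ(96) = 32.

32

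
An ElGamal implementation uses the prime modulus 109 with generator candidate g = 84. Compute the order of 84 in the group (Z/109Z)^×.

54

Since 84 ∈ (Z/109Z)^×, its order divides φ(109) = 109 − 1 = 108 = 2^2 · 3^3.
Divisors of 108: 1, 2, 3, 4, 6, 9, 12, 18, 27, 36, 54, 108.
Evaluate successive powers at the divisors of 108:
84^1 ≡ 84 (mod 109)
84^2 ≡ 80 (mod 109)
84^3 ≡ 71 (mod 109)
84^4 ≡ 78 (mod 109)
84^6 ≡ 27 (mod 109)
84^9 ≡ 64 (mod 109)
84^12 ≡ 75 (mod 109)
84^18 ≡ 63 (mod 109)
84^27 ≡ 108 (mod 109)
84^36 ≡ 45 (mod 109)
84^54 ≡ 1 (mod 109) ✓
The smallest such exponent is 54, so the order of 84 is 54.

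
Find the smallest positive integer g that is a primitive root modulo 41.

φ(41) = 41 − 1 = 40 = 2^3 · 5.
g is a primitive root iff g^(40/q) ≢ 1 (mod 41) for each prime q ∈ {2, 5}.
g = 2: 2^20 ≡ 1 — hits 1, so not a primitive root.
g = 3: 3^20 ≡ 40; 3^8 ≡ 1 — hits 1, so not a primitive root.
g = 4: 4^20 ≡ 1 — hits 1, so not a primitive root.
g = 5: 5^20 ≡ 1 — hits 1, so not a primitive root.
g = 6: 6^20 ≡ 40; 6^8 ≡ 10 — none is 1, so 6 is a primitive root.
The smallest primitive root modulo 41 is 6.

6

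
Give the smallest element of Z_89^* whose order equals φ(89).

φ(89) = 89 − 1 = 88 = 2^3 · 11.
Test candidates g = 2, 3, … against the prime factors q ∈ {2, 11} of φ(89): g is a generator iff g^(88/q) ≢ 1 for every such q.
g = 2: 2^44 ≡ 1 — hits 1, so not a primitive root.
g = 3: 3^44 ≡ 88; 3^8 ≡ 64 — none is 1, so 3 is a primitive root.
Hence the least primitive root of 89 is 3.

3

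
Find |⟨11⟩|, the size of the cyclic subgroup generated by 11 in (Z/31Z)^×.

30

The order of 11 must divide φ(31) = 31 − 1 = 30 = 2 · 3 · 5.
Divisors of 30: 1, 2, 3, 5, 6, 10, 15, 30.
Test each divisor d:
11^1 ≡ 11 (mod 31)
11^2 ≡ 28 (mod 31)
11^3 ≡ 29 (mod 31)
11^5 ≡ 6 (mod 31)
11^6 ≡ 4 (mod 31)
11^10 ≡ 5 (mod 31)
11^15 ≡ 30 (mod 31)
11^30 ≡ 1 (mod 31) ✓
So ord_31(11) = 30.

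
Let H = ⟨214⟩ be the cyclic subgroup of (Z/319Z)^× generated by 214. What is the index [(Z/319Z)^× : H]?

2

ord(214) | φ(319) = φ(11·29) = (11−1)·(29−1) = 10·28 = 280 = 2^3 · 5 · 7.
Divisors of 280: 1, 2, 4, 5, 7, 8, 10, 14, 20, 28, 35, 40, 56, 70, 140, 280.
Evaluate successive powers at the divisors of 280:
214^1 ≡ 214 (mod 319)
214^2 ≡ 179 (mod 319)
214^4 ≡ 141 (mod 319)
214^5 ≡ 188 (mod 319)
214^7 ≡ 157 (mod 319)
214^8 ≡ 103 (mod 319)
214^10 ≡ 254 (mod 319)
214^14 ≡ 86 (mod 319)
214^20 ≡ 78 (mod 319)
214^28 ≡ 59 (mod 319)
214^35 ≡ 12 (mod 319)
214^40 ≡ 23 (mod 319)
214^56 ≡ 291 (mod 319)
214^70 ≡ 144 (mod 319)
214^140 ≡ 1 (mod 319) ✓
Thus |⟨214⟩| = ord(214) = 140.
[(Z/319Z)^× : ⟨214⟩] = 280/140 = 2.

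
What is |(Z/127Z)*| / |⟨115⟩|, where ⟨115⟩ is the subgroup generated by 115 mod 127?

By Lagrange's theorem, ord_127(115) divides φ(127) = 127 − 1 = 126 = 2 · 3^2 · 7.
Divisors of 126: 1, 2, 3, 6, 7, 9, 14, 18, 21, 42, 63, 126.
Check 115^d mod 127 for each divisor in increasing order:
115^1 ≡ 115 (mod 127)
115^2 ≡ 17 (mod 127)
115^3 ≡ 50 (mod 127)
115^6 ≡ 87 (mod 127)
115^7 ≡ 99 (mod 127)
115^9 ≡ 32 (mod 127)
115^14 ≡ 22 (mod 127)
115^18 ≡ 8 (mod 127)
115^21 ≡ 19 (mod 127)
115^42 ≡ 107 (mod 127)
115^63 ≡ 1 (mod 127) ✓
Thus |⟨115⟩| = ord(115) = 63.
[(Z/127Z)^× : ⟨115⟩] = 126/63 = 2.

2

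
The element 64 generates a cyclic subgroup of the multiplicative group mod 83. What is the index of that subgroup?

2

Since 64 ∈ (Z/83Z)^×, its order divides φ(83) = 83 − 1 = 82 = 2 · 41.
Divisors of 82: 1, 2, 41, 82.
Check 64^d mod 83 for each divisor in increasing order:
64^1 ≡ 64 (mod 83)
64^2 ≡ 29 (mod 83)
64^41 ≡ 1 (mod 83) ✓
Thus |⟨64⟩| = ord(64) = 41.
Index = |(Z/83Z)^×| / |⟨64⟩| = 82 / 41 = 2.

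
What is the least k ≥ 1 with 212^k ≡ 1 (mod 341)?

30

Since 212 ∈ (Z/341Z)^×, its order divides φ(341) = φ(11·31) = (11−1)·(31−1) = 10·30 = 300 = 2^2 · 3 · 5^2.
Divisors of 300: 1, 2, 3, 4, 5, 6, 10, 12, 15, 20, 25, 30, 50, 60, 75, 100, 150, 300.
Compute 212^d (mod 341) for the divisors d until we hit 1:
212^1 ≡ 212 (mod 341)
212^2 ≡ 273 (mod 341)
212^3 ≡ 247 (mod 341)
212^4 ≡ 191 (mod 341)
212^5 ≡ 254 (mod 341)
212^6 ≡ 311 (mod 341)
212^10 ≡ 67 (mod 341)
212^12 ≡ 218 (mod 341)
212^15 ≡ 309 (mod 341)
212^20 ≡ 56 (mod 341)
212^25 ≡ 243 (mod 341)
212^30 ≡ 1 (mod 341) ✓
Hence ord(212) = 30.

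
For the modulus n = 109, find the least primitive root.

6

φ(109) = 109 − 1 = 108 = 2^2 · 3^3.
g is a primitive root iff g^(108/q) ≢ 1 (mod 109) for each prime q ∈ {2, 3}.
g = 2: 2^54 ≡ 108; 2^36 ≡ 1 — hits 1, so not a primitive root.
g = 3: 3^54 ≡ 1 — hits 1, so not a primitive root.
g = 4: 4^54 ≡ 1 — hits 1, so not a primitive root.
g = 5: 5^54 ≡ 1 — hits 1, so not a primitive root.
g = 6: 6^54 ≡ 108; 6^36 ≡ 63 — none is 1, so 6 is a primitive root.
Hence the least primitive root of 109 is 6.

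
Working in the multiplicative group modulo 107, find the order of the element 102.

53

The order of 102 must divide φ(107) = 107 − 1 = 106 = 2 · 53.
Divisors of 106: 1, 2, 53, 106.
Compute 102^d (mod 107) for the divisors d until we hit 1:
102^1 ≡ 102
102^2 ≡ 25
102^53 ≡ 1
So ord_107(102) = 53.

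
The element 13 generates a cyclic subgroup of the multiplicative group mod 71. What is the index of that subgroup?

1

ord(13) | φ(71) = 71 − 1 = 70 = 2 · 5 · 7.
Divisors of 70: 1, 2, 5, 7, 10, 14, 35, 70.
Evaluate successive powers at the divisors of 70:
13^1 ≡ 13 (mod 71)
13^2 ≡ 27 (mod 71)
13^5 ≡ 34 (mod 71)
13^7 ≡ 66 (mod 71)
13^10 ≡ 20 (mod 71)
13^14 ≡ 25 (mod 71)
13^35 ≡ 70 (mod 71)
13^70 ≡ 1 (mod 71) ✓
So ord_71(13) = 70, hence |⟨13⟩| = 70.
[(Z/71Z)^× : ⟨13⟩] = 70/70 = 1.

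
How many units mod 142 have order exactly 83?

φ(142) = φ(2)·φ(71) = 1·70 = 70 = 2 · 5 · 7.
Since (Z/142Z)^× is cyclic of order 70, the number of elements of order d is φ(d) when d | 70 and 0 otherwise.
83 does not divide 70, so no element of (Z/142Z)^× has order 83.

0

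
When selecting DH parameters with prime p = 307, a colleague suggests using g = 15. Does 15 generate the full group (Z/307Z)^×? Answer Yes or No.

φ(307) = 307 − 1 = 306 = 2 · 3^2 · 17.
15 is a primitive root mod 307 iff 15^(φ(307)/q) ≢ 1 for every prime q | φ(307), i.e. q ∈ {2, 3, 17}.
15^153 ≡ 1 (mod 307)  [q = 2: ≡ 1 ✗]
15^102 ≡ 289 (mod 307)  [q = 3: ≢ 1 ✓]
15^18 ≡ 64 (mod 307)  [q = 17: ≢ 1 ✓]
Since 15^153 ≡ 1, the order of 15 divides 153 < 306, so 15 is not a primitive root.

No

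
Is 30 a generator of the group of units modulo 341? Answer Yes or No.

341 = 11 · 31 is a product of two distinct odd primes, so (Z/341Z)^× ≅ (Z/11Z)^× × (Z/31Z)^× is not cyclic.
No primitive root modulo 341 exists; in particular 30 is not one.

No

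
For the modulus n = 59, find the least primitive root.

2

φ(59) = 59 − 1 = 58 = 2 · 29.
g is a primitive root iff g^(58/q) ≢ 1 (mod 59) for each prime q ∈ {2, 29}.
g = 2: 2^29 ≡ 58; 2^2 ≡ 4 — none is 1, so 2 is a primitive root.
The smallest primitive root modulo 59 is 2.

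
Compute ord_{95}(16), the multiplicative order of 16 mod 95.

9

The order of 16 must divide φ(95) = φ(5·19) = (5−1)·(19−1) = 4·18 = 72 = 2^3 · 3^2.
Divisors of 72: 1, 2, 3, 4, 6, 8, 9, 12, 18, 24, 36, 72.
Compute 16^d (mod 95) for the divisors d until we hit 1:
16^1 ≡ 16 (mod 95)
16^2 ≡ 66 (mod 95)
16^3 ≡ 11 (mod 95)
16^4 ≡ 81 (mod 95)
16^6 ≡ 26 (mod 95)
16^8 ≡ 6 (mod 95)
16^9 ≡ 1 (mod 95) ✓
So ord_95(16) = 9.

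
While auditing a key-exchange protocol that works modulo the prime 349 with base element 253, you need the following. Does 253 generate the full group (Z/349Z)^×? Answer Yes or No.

Yes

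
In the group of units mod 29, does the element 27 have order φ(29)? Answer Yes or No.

Yes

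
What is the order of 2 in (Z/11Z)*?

By Lagrange's theorem, ord_11(2) divides φ(11) = 11 − 1 = 10 = 2 · 5.
Divisors of 10: 1, 2, 5, 10.
Test each divisor d:
2^1 ≡ 2 (mod 11)
2^2 ≡ 4 (mod 11)
2^5 ≡ 10 (mod 11)
2^10 ≡ 1 (mod 11) ✓
Therefore the multiplicative order of 2 modulo 11 is 10.

10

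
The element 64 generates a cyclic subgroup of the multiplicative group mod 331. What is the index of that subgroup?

By Lagrange's theorem, ord_331(64) divides φ(331) = 331 − 1 = 330 = 2 · 3 · 5 · 11.
Divisors of 330: 1, 2, 3, 5, 6, 10, 11, 15, 22, 30, 33, 55, 66, 110, 165, 330.
Check 64^d mod 331 for each divisor in increasing order:
64^1 ≡ 64 (mod 331)
64^2 ≡ 124 (mod 331)
64^3 ≡ 323 (mod 331)
64^5 ≡ 1 (mod 331) ✓
The order of 64 is 5, so the subgroup it generates has 5 elements.
The index is φ(331) / ord(64) = 330 / 5 = 66.

66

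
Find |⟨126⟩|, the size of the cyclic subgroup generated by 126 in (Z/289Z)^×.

272

Since 126 ∈ (Z/289Z)^×, its order divides φ(289) = φ(17^2) = 17·(17−1) = 272 = 2^4 · 17.
Divisors of 272: 1, 2, 4, 8, 16, 17, 34, 68, 136, 272.
Compute 126^d (mod 289) for the divisors d until we hit 1:
126^1 ≡ 126 (mod 289)
126^2 ≡ 270 (mod 289)
126^4 ≡ 72 (mod 289)
126^8 ≡ 271 (mod 289)
126^16 ≡ 35 (mod 289)
126^17 ≡ 75 (mod 289)
126^34 ≡ 134 (mod 289)
126^68 ≡ 38 (mod 289)
126^136 ≡ 288 (mod 289)
126^272 ≡ 1 (mod 289) ✓
Therefore the multiplicative order of 126 modulo 289 is 272.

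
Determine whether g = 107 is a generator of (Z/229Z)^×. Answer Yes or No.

No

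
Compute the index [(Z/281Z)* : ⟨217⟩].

Since 217 ∈ (Z/281Z)^×, its order divides φ(281) = 281 − 1 = 280 = 2^3 · 5 · 7.
Divisors of 280: 1, 2, 4, 5, 7, 8, 10, 14, 20, 28, 35, 40, 56, 70, 140, 280.
Test each divisor d:
217^1 ≡ 217
217^2 ≡ 162
217^4 ≡ 111
217^5 ≡ 202
217^7 ≡ 128
217^8 ≡ 238
217^10 ≡ 59
217^14 ≡ 86
217^20 ≡ 109
217^28 ≡ 90
217^35 ≡ 280
217^40 ≡ 79
217^56 ≡ 232
217^70 ≡ 1
Thus |⟨217⟩| = ord(217) = 70.
The index is φ(281) / ord(217) = 280 / 70 = 4.

4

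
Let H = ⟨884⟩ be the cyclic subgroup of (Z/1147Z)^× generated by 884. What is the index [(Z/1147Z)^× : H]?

24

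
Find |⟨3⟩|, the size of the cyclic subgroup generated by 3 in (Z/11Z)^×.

5

ord(3) | φ(11) = 11 − 1 = 10 = 2 · 5.
Divisors of 10: 1, 2, 5, 10.
Evaluate successive powers at the divisors of 10:
3^1 ≡ 3 (mod 11)
3^2 ≡ 9 (mod 11)
3^5 ≡ 1 (mod 11) ✓
So ord_11(3) = 5.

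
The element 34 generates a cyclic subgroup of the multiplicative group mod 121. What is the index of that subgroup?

Since 34 ∈ (Z/121Z)^×, its order divides φ(121) = φ(11^2) = 11·(11−1) = 110 = 2 · 5 · 11.
Divisors of 110: 1, 2, 5, 10, 11, 22, 55, 110.
Test each divisor d:
34^1 ≡ 34 (mod 121)
34^2 ≡ 67 (mod 121)
34^5 ≡ 45 (mod 121)
34^10 ≡ 89 (mod 121)
34^11 ≡ 1 (mod 121) ✓
The order of 34 is 11, so the subgroup it generates has 11 elements.
[(Z/121Z)^× : ⟨34⟩] = 110/11 = 10.

10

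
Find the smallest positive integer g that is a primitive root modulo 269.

2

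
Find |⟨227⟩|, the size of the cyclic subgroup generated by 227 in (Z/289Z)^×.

272

The order of 227 must divide φ(289) = φ(17^2) = 17·(17−1) = 272 = 2^4 · 17.
Divisors of 272: 1, 2, 4, 8, 16, 17, 34, 68, 136, 272.
Test each divisor d:
227^1 ≡ 227
227^2 ≡ 87
227^4 ≡ 55
227^8 ≡ 135
227^16 ≡ 18
227^17 ≡ 40
227^34 ≡ 155
227^68 ≡ 38
227^136 ≡ 288
227^272 ≡ 1
Therefore the multiplicative order of 227 modulo 289 is 272.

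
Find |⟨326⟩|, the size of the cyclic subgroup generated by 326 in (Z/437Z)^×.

198

The order of 326 must divide φ(437) = φ(19·23) = (19−1)·(23−1) = 18·22 = 396 = 2^2 · 3^2 · 11.
Divisors of 396: 1, 2, 3, 4, 6, 9, 11, 12, 18, 22, 33, 36, 44, 66, 99, 132, 198, 396.
Compute 326^d (mod 437) for the divisors d until we hit 1:
326^1 ≡ 326
326^2 ≡ 85
326^3 ≡ 179
326^4 ≡ 233
326^6 ≡ 140
326^9 ≡ 151
326^11 ≡ 162
326^12 ≡ 372
326^18 ≡ 77
326^22 ≡ 24
326^33 ≡ 392
326^36 ≡ 248
326^44 ≡ 139
326^66 ≡ 277
326^99 ≡ 208
326^132 ≡ 254
326^198 ≡ 1
The smallest such exponent is 198, so the order of 326 is 198.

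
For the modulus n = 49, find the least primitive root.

φ(49) = φ(7^2) = 7·(7−1) = 42 = 2 · 3 · 7.
Test candidates g = 2, 3, … against the prime factors q ∈ {2, 3, 7} of φ(49): g is a generator iff g^(42/q) ≢ 1 for every such q.
g = 2: 2^21 ≡ 1 — hits 1, so not a primitive root.
g = 3: 3^21 ≡ 48; 3^14 ≡ 30; 3^6 ≡ 43 — none is 1, so 3 is a primitive root.
So 3 is the smallest generator of (Z/49Z)^×.

3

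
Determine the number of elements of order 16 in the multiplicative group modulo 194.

8

φ(194) = φ(2)·φ(97) = 1·96 = 96 = 2^5 · 3.
Since (Z/194Z)^× is cyclic of order 96, the number of elements of order d is φ(d) when d | 96 and 0 otherwise.
16 = 2^4 divides 96, and φ(16) = 8.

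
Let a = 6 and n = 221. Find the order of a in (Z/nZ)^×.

48

By Lagrange's theorem, ord_221(6) divides φ(221) = φ(13·17) = (13−1)·(17−1) = 12·16 = 192 = 2^6 · 3.
Divisors of 192: 1, 2, 3, 4, 6, 8, 12, 16, 24, 32, 48, 64, 96, 192.
Check 6^d mod 221 for each divisor in increasing order:
6^1 ≡ 6
6^2 ≡ 36
6^3 ≡ 216
6^4 ≡ 191
6^6 ≡ 25
6^8 ≡ 16
6^12 ≡ 183
6^16 ≡ 35
6^24 ≡ 118
6^32 ≡ 120
6^48 ≡ 1
So ord_221(6) = 48.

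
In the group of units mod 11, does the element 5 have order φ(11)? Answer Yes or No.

φ(11) = 11 − 1 = 10 = 2 · 5.
Test 5^(10/q) mod 11 for each prime factor q of 10:
5^5 ≡ 1 (mod 11)  [q = 2: ≡ 1 ✗]
5^2 ≡ 3 (mod 11)  [q = 5: ≢ 1 ✓]
5^5 ≡ 1 shows ord(5) | 5, strictly less than φ(11); not a primitive root.

No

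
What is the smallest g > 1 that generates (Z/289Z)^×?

3

φ(289) = φ(17^2) = 17·(17−1) = 272 = 2^4 · 17.
g is a primitive root iff g^(272/q) ≢ 1 (mod 289) for each prime q ∈ {2, 17}.
g = 2: 2^136 ≡ 1 — hits 1, so not a primitive root.
g = 3: 3^136 ≡ 288; 3^16 ≡ 171 — none is 1, so 3 is a primitive root.
Hence the least primitive root of 289 is 3.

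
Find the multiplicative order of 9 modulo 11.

The order of 9 must divide φ(11) = 11 − 1 = 10 = 2 · 5.
Divisors of 10: 1, 2, 5, 10.
Check 9^d mod 11 for each divisor in increasing order:
9^1 ≡ 9
9^2 ≡ 4
9^5 ≡ 1
The smallest such exponent is 5, so the order of 9 is 5.

5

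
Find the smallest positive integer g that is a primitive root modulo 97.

5

φ(97) = 97 − 1 = 96 = 2^5 · 3.
g is a primitive root iff g^(96/q) ≢ 1 (mod 97) for each prime q ∈ {2, 3}.
g = 2: 2^48 ≡ 1 — hits 1, so not a primitive root.
g = 3: 3^48 ≡ 1 — hits 1, so not a primitive root.
g = 4: 4^48 ≡ 1 — hits 1, so not a primitive root.
g = 5: 5^48 ≡ 96; 5^32 ≡ 35 — none is 1, so 5 is a primitive root.
The smallest primitive root modulo 97 is 5.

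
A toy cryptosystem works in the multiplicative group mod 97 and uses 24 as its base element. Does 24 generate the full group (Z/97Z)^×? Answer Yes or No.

No

φ(97) = 97 − 1 = 96 = 2^5 · 3.
It suffices to check that the order of 24 is not a proper divisor of 96: compute 24^(96/q) for q ∈ {2, 3}.
24^48 ≡ 1 (mod 97)  [q = 2: ≡ 1 ✗]
24^32 ≡ 35 (mod 97)  [q = 3: ≢ 1 ✓]
The check at q = 2 fails, so 24 generates a proper subgroup.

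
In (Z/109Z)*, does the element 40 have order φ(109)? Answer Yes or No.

Yes

φ(109) = 109 − 1 = 108 = 2^2 · 3^3.
An element g generates (Z/109Z)^× iff g^(108/q) ≢ 1 (mod 109) for each prime q ∈ {2, 3}.
40^54 ≡ 108 (mod 109)  [q = 2: ≢ 1 ✓]
40^36 ≡ 63 (mod 109)  [q = 3: ≢ 1 ✓]
All checks pass, so 40 has order 108 and is a primitive root modulo 109.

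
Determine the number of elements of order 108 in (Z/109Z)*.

φ(109) = 109 − 1 = 108 = 2^2 · 3^3.
(Z/109Z)^× is cyclic (|G| = 108); a cyclic group of order m has exactly φ(d) elements of each order d | m, and none otherwise.
108 = 2^2 · 3^3 divides 108, and φ(108) = 36.

36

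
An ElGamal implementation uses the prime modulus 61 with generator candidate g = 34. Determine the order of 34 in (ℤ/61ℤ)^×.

5

By Lagrange's theorem, ord_61(34) divides φ(61) = 61 − 1 = 60 = 2^2 · 3 · 5.
Divisors of 60: 1, 2, 3, 4, 5, 6, 10, 12, 15, 20, 30, 60.
Evaluate successive powers at the divisors of 60:
34^1 ≡ 34
34^2 ≡ 58
34^3 ≡ 20
34^4 ≡ 9
34^5 ≡ 1
Therefore the multiplicative order of 34 modulo 61 is 5.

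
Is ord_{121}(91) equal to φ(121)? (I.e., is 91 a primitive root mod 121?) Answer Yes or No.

No

φ(121) = φ(11^2) = 11·(11−1) = 110 = 2 · 5 · 11.
91 is a primitive root mod 121 iff 91^(φ(121)/q) ≢ 1 for every prime q | φ(121), i.e. q ∈ {2, 5, 11}.
91^55 ≡ 1 (mod 121)  [q = 2: ≡ 1 ✗]
91^22 ≡ 9 (mod 121)  [q = 5: ≢ 1 ✓]
91^10 ≡ 12 (mod 121)  [q = 11: ≢ 1 ✓]
Since 91^55 ≡ 1, the order of 91 divides 55 < 110, so 91 is not a primitive root.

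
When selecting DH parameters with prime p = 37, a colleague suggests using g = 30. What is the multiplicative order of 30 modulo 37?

18

Since 30 ∈ (Z/37Z)^×, its order divides φ(37) = 37 − 1 = 36 = 2^2 · 3^2.
Divisors of 36: 1, 2, 3, 4, 6, 9, 12, 18, 36.
Test each divisor d:
30^1 ≡ 30
30^2 ≡ 12
30^3 ≡ 27
30^4 ≡ 33
30^6 ≡ 26
30^9 ≡ 36
30^12 ≡ 10
30^18 ≡ 1
So ord_37(30) = 18.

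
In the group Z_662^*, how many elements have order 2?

φ(662) = φ(2)·φ(331) = 1·330 = 330 = 2 · 3 · 5 · 11.
(Z/662Z)^× is cyclic (|G| = 330); a cyclic group of order m has exactly φ(d) elements of each order d | m, and none otherwise.
2 | 330, and φ(2) = 2 − 1 = 1.

1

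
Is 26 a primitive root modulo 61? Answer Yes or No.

Yes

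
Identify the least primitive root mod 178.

φ(178) = φ(2)·φ(89) = 1·88 = 88 = 2^3 · 11.
Test candidates g = 2, 3, … against the prime factors q ∈ {2, 11} of φ(178): g is a generator iff g^(88/q) ≢ 1 for every such q.
g = 2: gcd(2, 178) = 2 > 1, not a unit — skip.
g = 3: 3^44 ≡ 177; 3^8 ≡ 153 — none is 1, so 3 is a primitive root.
The smallest primitive root modulo 178 is 3.

3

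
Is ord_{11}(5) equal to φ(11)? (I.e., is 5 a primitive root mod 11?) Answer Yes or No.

φ(11) = 11 − 1 = 10 = 2 · 5.
5 is a primitive root mod 11 iff 5^(φ(11)/q) ≢ 1 for every prime q | φ(11), i.e. q ∈ {2, 5}.
5^5 ≡ 1 (mod 11)  [q = 2: ≡ 1 ✗]
5^2 ≡ 3 (mod 11)  [q = 5: ≢ 1 ✓]
The check at q = 2 fails, so 5 generates a proper subgroup.

No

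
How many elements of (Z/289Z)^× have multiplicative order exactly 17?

16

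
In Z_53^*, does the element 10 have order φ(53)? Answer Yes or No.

φ(53) = 53 − 1 = 52 = 2^2 · 13.
Test 10^(52/q) mod 53 for each prime factor q of 52:
10^26 ≡ 1 (mod 53)  [q = 2: ≡ 1 ✗]
10^4 ≡ 36 (mod 53)  [q = 13: ≢ 1 ✓]
10^26 ≡ 1 shows ord(10) | 26, strictly less than φ(53); not a primitive root.

No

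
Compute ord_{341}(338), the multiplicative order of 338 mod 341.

30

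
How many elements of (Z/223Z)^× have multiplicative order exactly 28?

0

φ(223) = 223 − 1 = 222 = 2 · 3 · 37.
(Z/223Z)^× is cyclic (|G| = 222); a cyclic group of order m has exactly φ(d) elements of each order d | m, and none otherwise.
Since 28 ∤ 222, the count is 0.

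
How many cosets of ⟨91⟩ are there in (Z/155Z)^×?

12

Since 91 ∈ (Z/155Z)^×, its order divides φ(155) = φ(5·31) = (5−1)·(31−1) = 4·30 = 120 = 2^3 · 3 · 5.
Divisors of 120: 1, 2, 3, 4, 5, 6, 8, 10, 12, 15, 20, 24, 30, 40, 60, 120.
Check 91^d mod 155 for each divisor in increasing order:
91^1 ≡ 91 (mod 155)
91^2 ≡ 66 (mod 155)
91^3 ≡ 116 (mod 155)
91^4 ≡ 16 (mod 155)
91^5 ≡ 61 (mod 155)
91^6 ≡ 126 (mod 155)
91^8 ≡ 101 (mod 155)
91^10 ≡ 1 (mod 155) ✓
Thus |⟨91⟩| = ord(91) = 10.
Index = |(Z/155Z)^×| / |⟨91⟩| = 120 / 10 = 12.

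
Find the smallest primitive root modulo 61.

2

φ(61) = 61 − 1 = 60 = 2^2 · 3 · 5.
g is a primitive root iff g^(60/q) ≢ 1 (mod 61) for each prime q ∈ {2, 3, 5}.
g = 2: 2^30 ≡ 60; 2^20 ≡ 47; 2^12 ≡ 9 — none is 1, so 2 is a primitive root.
The smallest primitive root modulo 61 is 2.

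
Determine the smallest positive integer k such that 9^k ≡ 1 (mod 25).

10

ord(9) | φ(25) = φ(5^2) = 5·(5−1) = 20 = 2^2 · 5.
Divisors of 20: 1, 2, 4, 5, 10, 20.
Compute 9^d (mod 25) for the divisors d until we hit 1:
9^1 ≡ 9 (mod 25)
9^2 ≡ 6 (mod 25)
9^4 ≡ 11 (mod 25)
9^5 ≡ 24 (mod 25)
9^10 ≡ 1 (mod 25) ✓
Hence ord(9) = 10.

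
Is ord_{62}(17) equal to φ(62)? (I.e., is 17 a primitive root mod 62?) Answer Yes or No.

φ(62) = φ(2)·φ(31) = 1·30 = 30 = 2 · 3 · 5.
An element g generates (Z/62Z)^× iff g^(30/q) ≢ 1 (mod 62) for each prime q ∈ {2, 3, 5}.
17^15 ≡ 61 (mod 62)  [q = 2: ≢ 1 ✓]
17^10 ≡ 25 (mod 62)  [q = 3: ≢ 1 ✓]
17^6 ≡ 39 (mod 62)  [q = 5: ≢ 1 ✓]
None equal 1, so ord_62(17) = 30: 17 is a primitive root.

Yes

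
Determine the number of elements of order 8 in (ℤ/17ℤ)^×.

φ(17) = 17 − 1 = 16 = 2^4.
In a cyclic group of order 16, there are φ(d) elements of order d for each divisor d of 16, and zero for non-divisors.
8 = 2^3 divides 16, and φ(8) = 4.

4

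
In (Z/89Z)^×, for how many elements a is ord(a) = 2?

φ(89) = 89 − 1 = 88 = 2^3 · 11.
(Z/89Z)^× is cyclic (|G| = 88); a cyclic group of order m has exactly φ(d) elements of each order d | m, and none otherwise.
2 | 88, and φ(2) = 2 − 1 = 1.

1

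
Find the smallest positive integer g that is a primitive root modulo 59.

φ(59) = 59 − 1 = 58 = 2 · 29.
g is a primitive root iff g^(58/q) ≢ 1 (mod 59) for each prime q ∈ {2, 29}.
g = 2: 2^29 ≡ 58; 2^2 ≡ 4 — none is 1, so 2 is a primitive root.
Hence the least primitive root of 59 is 2.

2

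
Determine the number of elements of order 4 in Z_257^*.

2

φ(257) = 257 − 1 = 256 = 2^8.
In a cyclic group of order 256, there are φ(d) elements of order d for each divisor d of 256, and zero for non-divisors.
4 = 2^2 divides 256, and φ(4) = 2.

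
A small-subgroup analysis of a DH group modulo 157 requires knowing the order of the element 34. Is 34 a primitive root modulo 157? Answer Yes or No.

Yes

φ(157) = 157 − 1 = 156 = 2^2 · 3 · 13.
An element g generates (Z/157Z)^× iff g^(156/q) ≢ 1 (mod 157) for each prime q ∈ {2, 3, 13}.
34^78 ≡ 156 (mod 157)  [q = 2: ≢ 1 ✓]
34^52 ≡ 12 (mod 157)  [q = 3: ≢ 1 ✓]
34^12 ≡ 93 (mod 157)  [q = 13: ≢ 1 ✓]
All checks pass, so 34 has order 156 and is a primitive root modulo 157.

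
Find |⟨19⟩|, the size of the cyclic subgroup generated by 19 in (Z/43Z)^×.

42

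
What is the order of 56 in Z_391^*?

ord(56) | φ(391) = φ(17·23) = (17−1)·(23−1) = 16·22 = 352 = 2^5 · 11.
Divisors of 352: 1, 2, 4, 8, 11, 16, 22, 32, 44, 88, 176, 352.
Test each divisor d:
56^1 ≡ 56
56^2 ≡ 8
56^4 ≡ 64
56^8 ≡ 186
56^11 ≡ 45
56^16 ≡ 188
56^22 ≡ 70
56^32 ≡ 154
56^44 ≡ 208
56^88 ≡ 254
56^176 ≡ 1
Therefore the multiplicative order of 56 modulo 391 is 176.

176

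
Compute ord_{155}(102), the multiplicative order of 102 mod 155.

ord(102) | φ(155) = φ(5·31) = (5−1)·(31−1) = 4·30 = 120 = 2^3 · 3 · 5.
Divisors of 120: 1, 2, 3, 4, 5, 6, 8, 10, 12, 15, 20, 24, 30, 40, 60, 120.
Compute 102^d (mod 155) for the divisors d until we hit 1:
102^1 ≡ 102 (mod 155)
102^2 ≡ 19 (mod 155)
102^3 ≡ 78 (mod 155)
102^4 ≡ 51 (mod 155)
102^5 ≡ 87 (mod 155)
102^6 ≡ 39 (mod 155)
102^8 ≡ 121 (mod 155)
102^10 ≡ 129 (mod 155)
102^12 ≡ 126 (mod 155)
102^15 ≡ 63 (mod 155)
102^20 ≡ 56 (mod 155)
102^24 ≡ 66 (mod 155)
102^30 ≡ 94 (mod 155)
102^40 ≡ 36 (mod 155)
102^60 ≡ 1 (mod 155) ✓
Therefore the multiplicative order of 102 modulo 155 is 60.

60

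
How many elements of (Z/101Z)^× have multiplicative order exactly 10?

4

φ(101) = 101 − 1 = 100 = 2^2 · 5^2.
In a cyclic group of order 100, there are φ(d) elements of order d for each divisor d of 100, and zero for non-divisors.
10 = 2 · 5 divides 100, and φ(10) = 4.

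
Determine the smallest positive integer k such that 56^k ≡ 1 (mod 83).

82

The order of 56 must divide φ(83) = 83 − 1 = 82 = 2 · 41.
Divisors of 82: 1, 2, 41, 82.
Evaluate successive powers at the divisors of 82:
56^1 ≡ 56 (mod 83)
56^2 ≡ 65 (mod 83)
56^41 ≡ 82 (mod 83)
56^82 ≡ 1 (mod 83) ✓
The smallest such exponent is 82, so the order of 56 is 82.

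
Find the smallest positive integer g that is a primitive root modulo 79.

φ(79) = 79 − 1 = 78 = 2 · 3 · 13.
Test candidates g = 2, 3, … against the prime factors q ∈ {2, 3, 13} of φ(79): g is a generator iff g^(78/q) ≢ 1 for every such q.
g = 2: 2^39 ≡ 1 — hits 1, so not a primitive root.
g = 3: 3^39 ≡ 78; 3^26 ≡ 23; 3^6 ≡ 18 — none is 1, so 3 is a primitive root.
The smallest primitive root modulo 79 is 3.

3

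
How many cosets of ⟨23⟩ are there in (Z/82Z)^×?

Since 23 ∈ (Z/82Z)^×, its order divides φ(82) = φ(2)·φ(41) = 1·40 = 40 = 2^3 · 5.
Divisors of 40: 1, 2, 4, 5, 8, 10, 20, 40.
Evaluate successive powers at the divisors of 40:
23^1 ≡ 23 (mod 82)
23^2 ≡ 37 (mod 82)
23^4 ≡ 57 (mod 82)
23^5 ≡ 81 (mod 82)
23^8 ≡ 51 (mod 82)
23^10 ≡ 1 (mod 82) ✓
Thus |⟨23⟩| = ord(23) = 10.
[(Z/82Z)^× : ⟨23⟩] = 40/10 = 4.

4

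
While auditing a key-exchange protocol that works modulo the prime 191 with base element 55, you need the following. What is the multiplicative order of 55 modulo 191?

Since 55 ∈ (Z/191Z)^×, its order divides φ(191) = 191 − 1 = 190 = 2 · 5 · 19.
Divisors of 190: 1, 2, 5, 10, 19, 38, 95, 190.
Test each divisor d:
55^1 ≡ 55 (mod 191)
55^2 ≡ 160 (mod 191)
55^5 ≡ 139 (mod 191)
55^10 ≡ 30 (mod 191)
55^19 ≡ 190 (mod 191)
55^38 ≡ 1 (mod 191) ✓
The smallest such exponent is 38, so the order of 55 is 38.

38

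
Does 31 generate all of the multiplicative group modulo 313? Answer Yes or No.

φ(313) = 313 − 1 = 312 = 2^3 · 3 · 13.
Test 31^(312/q) mod 313 for each prime factor q of 312:
31^156 ≡ 312 (mod 313)  [q = 2: ≢ 1 ✓]
31^104 ≡ 214 (mod 313)  [q = 3: ≢ 1 ✓]
31^24 ≡ 44 (mod 313)  [q = 13: ≢ 1 ✓]
Every test exponent gives a nontrivial residue, hence 31 generates the full group.

Yes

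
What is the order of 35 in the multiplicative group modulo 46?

11

The order of 35 must divide φ(46) = φ(2)·φ(23) = 1·22 = 22 = 2 · 11.
Divisors of 22: 1, 2, 11, 22.
Compute 35^d (mod 46) for the divisors d until we hit 1:
35^1 ≡ 35 (mod 46)
35^2 ≡ 29 (mod 46)
35^11 ≡ 1 (mod 46) ✓
The smallest such exponent is 11, so the order of 35 is 11.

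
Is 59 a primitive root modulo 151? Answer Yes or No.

No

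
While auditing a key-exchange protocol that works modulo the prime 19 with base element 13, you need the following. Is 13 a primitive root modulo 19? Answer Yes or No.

φ(19) = 19 − 1 = 18 = 2 · 3^2.
Test 13^(18/q) mod 19 for each prime factor q of 18:
13^9 ≡ 18 (mod 19)  [q = 2: ≢ 1 ✓]
13^6 ≡ 11 (mod 19)  [q = 3: ≢ 1 ✓]
Every test exponent gives a nontrivial residue, hence 13 generates the full group.

Yes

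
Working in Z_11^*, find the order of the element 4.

Since 4 ∈ (Z/11Z)^×, its order divides φ(11) = 11 − 1 = 10 = 2 · 5.
Divisors of 10: 1, 2, 5, 10.
Evaluate successive powers at the divisors of 10:
4^1 ≡ 4
4^2 ≡ 5
4^5 ≡ 1
So ord_11(4) = 5.

5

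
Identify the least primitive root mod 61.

2

φ(61) = 61 − 1 = 60 = 2^2 · 3 · 5.
Test candidates g = 2, 3, … against the prime factors q ∈ {2, 3, 5} of φ(61): g is a generator iff g^(60/q) ≢ 1 for every such q.
g = 2: 2^30 ≡ 60; 2^20 ≡ 47; 2^12 ≡ 9 — none is 1, so 2 is a primitive root.
So 2 is the smallest generator of (Z/61Z)^×.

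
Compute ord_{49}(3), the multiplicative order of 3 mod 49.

ord(3) | φ(49) = φ(7^2) = 7·(7−1) = 42 = 2 · 3 · 7.
Divisors of 42: 1, 2, 3, 6, 7, 14, 21, 42.
Evaluate successive powers at the divisors of 42:
3^1 ≡ 3 (mod 49)
3^2 ≡ 9 (mod 49)
3^3 ≡ 27 (mod 49)
3^6 ≡ 43 (mod 49)
3^7 ≡ 31 (mod 49)
3^14 ≡ 30 (mod 49)
3^21 ≡ 48 (mod 49)
3^42 ≡ 1 (mod 49) ✓
Therefore the multiplicative order of 3 modulo 49 is 42.

42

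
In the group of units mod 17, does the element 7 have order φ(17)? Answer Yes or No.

Yes

φ(17) = 17 − 1 = 16 = 2^4.
7 is a primitive root mod 17 iff 7^(φ(17)/q) ≢ 1 for every prime q | φ(17), i.e. q ∈ {2}.
7^8 ≡ 16 (mod 17)  [q = 2: ≢ 1 ✓]
Every test exponent gives a nontrivial residue, hence 7 generates the full group.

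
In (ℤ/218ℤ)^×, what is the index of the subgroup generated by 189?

4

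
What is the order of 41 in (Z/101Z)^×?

By Lagrange's theorem, ord_101(41) divides φ(101) = 101 − 1 = 100 = 2^2 · 5^2.
Divisors of 100: 1, 2, 4, 5, 10, 20, 25, 50, 100.
Evaluate successive powers at the divisors of 100:
41^1 ≡ 41 (mod 101)
41^2 ≡ 65 (mod 101)
41^4 ≡ 84 (mod 101)
41^5 ≡ 10 (mod 101)
41^10 ≡ 100 (mod 101)
41^20 ≡ 1 (mod 101) ✓
Therefore the multiplicative order of 41 modulo 101 is 20.

20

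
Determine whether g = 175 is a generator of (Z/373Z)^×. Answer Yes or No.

No

φ(373) = 373 − 1 = 372 = 2^2 · 3 · 31.
It suffices to check that the order of 175 is not a proper divisor of 372: compute 175^(372/q) for q ∈ {2, 3, 31}.
175^186 ≡ 1 (mod 373)  [q = 2: ≡ 1 ✗]
175^124 ≡ 88 (mod 373)  [q = 3: ≢ 1 ✓]
175^12 ≡ 144 (mod 373)  [q = 31: ≢ 1 ✓]
175^186 ≡ 1 shows ord(175) | 186, strictly less than φ(373); not a primitive root.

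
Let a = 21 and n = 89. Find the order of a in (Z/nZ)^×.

44

By Lagrange's theorem, ord_89(21) divides φ(89) = 89 − 1 = 88 = 2^3 · 11.
Divisors of 88: 1, 2, 4, 8, 11, 22, 44, 88.
Test each divisor d:
21^1 ≡ 21 (mod 89)
21^2 ≡ 85 (mod 89)
21^4 ≡ 16 (mod 89)
21^8 ≡ 78 (mod 89)
21^11 ≡ 34 (mod 89)
21^22 ≡ 88 (mod 89)
21^44 ≡ 1 (mod 89) ✓
Hence ord(21) = 44.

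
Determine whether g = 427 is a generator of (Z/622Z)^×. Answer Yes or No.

φ(622) = φ(2)·φ(311) = 1·310 = 310 = 2 · 5 · 31.
It suffices to check that the order of 427 is not a proper divisor of 310: compute 427^(310/q) for q ∈ {2, 5, 31}.
427^155 ≡ 621 (mod 622)  [q = 2: ≢ 1 ✓]
427^62 ≡ 1 (mod 622)  [q = 5: ≡ 1 ✗]
427^10 ≡ 479 (mod 622)  [q = 31: ≢ 1 ✓]
427^62 ≡ 1 shows ord(427) | 62, strictly less than φ(622); not a primitive root.

No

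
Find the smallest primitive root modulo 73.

5

φ(73) = 73 − 1 = 72 = 2^3 · 3^2.
g is a primitive root iff g^(72/q) ≢ 1 (mod 73) for each prime q ∈ {2, 3}.
g = 2: 2^36 ≡ 1 — hits 1, so not a primitive root.
g = 3: 3^36 ≡ 1 — hits 1, so not a primitive root.
g = 4: 4^36 ≡ 1 — hits 1, so not a primitive root.
g = 5: 5^36 ≡ 72; 5^24 ≡ 8 — none is 1, so 5 is a primitive root.
Hence the least primitive root of 73 is 5.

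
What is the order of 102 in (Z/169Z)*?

Since 102 ∈ (Z/169Z)^×, its order divides φ(169) = φ(13^2) = 13·(13−1) = 156 = 2^2 · 3 · 13.
Divisors of 156: 1, 2, 3, 4, 6, 12, 13, 26, 39, 52, 78, 156.
Evaluate successive powers at the divisors of 156:
102^1 ≡ 102
102^2 ≡ 95
102^3 ≡ 57
102^4 ≡ 68
102^6 ≡ 38
102^12 ≡ 92
102^13 ≡ 89
102^26 ≡ 147
102^39 ≡ 70
102^52 ≡ 146
102^78 ≡ 168
102^156 ≡ 1
Hence ord(102) = 156.

156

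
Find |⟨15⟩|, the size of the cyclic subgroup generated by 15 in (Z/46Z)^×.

22

Since 15 ∈ (Z/46Z)^×, its order divides φ(46) = φ(2)·φ(23) = 1·22 = 22 = 2 · 11.
Divisors of 22: 1, 2, 11, 22.
Test each divisor d:
15^1 ≡ 15
15^2 ≡ 41
15^11 ≡ 45
15^22 ≡ 1
Therefore the multiplicative order of 15 modulo 46 is 22.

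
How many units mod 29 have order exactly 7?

6

φ(29) = 29 − 1 = 28 = 2^2 · 7.
(Z/29Z)^× is cyclic (|G| = 28); a cyclic group of order m has exactly φ(d) elements of each order d | m, and none otherwise.
7 | 28, and φ(7) = 7 − 1 = 6.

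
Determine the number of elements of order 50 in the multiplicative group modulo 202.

20

φ(202) = φ(2)·φ(101) = 1·100 = 100 = 2^2 · 5^2.
(Z/202Z)^× is cyclic (|G| = 100); a cyclic group of order m has exactly φ(d) elements of each order d | m, and none otherwise.
50 = 2 · 5^2 divides 100, and φ(50) = 20.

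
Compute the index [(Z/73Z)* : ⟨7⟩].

3

Since 7 ∈ (Z/73Z)^×, its order divides φ(73) = 73 − 1 = 72 = 2^3 · 3^2.
Divisors of 72: 1, 2, 3, 4, 6, 8, 9, 12, 18, 24, 36, 72.
Test each divisor d:
7^1 ≡ 7 (mod 73)
7^2 ≡ 49 (mod 73)
7^3 ≡ 51 (mod 73)
7^4 ≡ 65 (mod 73)
7^6 ≡ 46 (mod 73)
7^8 ≡ 64 (mod 73)
7^9 ≡ 10 (mod 73)
7^12 ≡ 72 (mod 73)
7^18 ≡ 27 (mod 73)
7^24 ≡ 1 (mod 73) ✓
The order of 7 is 24, so the subgroup it generates has 24 elements.
The index is φ(73) / ord(7) = 72 / 24 = 3.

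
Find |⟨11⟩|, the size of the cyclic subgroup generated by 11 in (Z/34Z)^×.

16

ord(11) | φ(34) = φ(2)·φ(17) = 1·16 = 16 = 2^4.
Divisors of 16: 1, 2, 4, 8, 16.
Evaluate successive powers at the divisors of 16:
11^1 ≡ 11
11^2 ≡ 19
11^4 ≡ 21
11^8 ≡ 33
11^16 ≡ 1
So ord_34(11) = 16.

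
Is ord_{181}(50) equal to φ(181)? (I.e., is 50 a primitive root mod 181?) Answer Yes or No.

φ(181) = 181 − 1 = 180 = 2^2 · 3^2 · 5.
An element g generates (Z/181Z)^× iff g^(180/q) ≢ 1 (mod 181) for each prime q ∈ {2, 3, 5}.
50^90 ≡ 180 (mod 181)  [q = 2: ≢ 1 ✓]
50^60 ≡ 48 (mod 181)  [q = 3: ≢ 1 ✓]
50^36 ≡ 125 (mod 181)  [q = 5: ≢ 1 ✓]
None equal 1, so ord_181(50) = 180: 50 is a primitive root.

Yes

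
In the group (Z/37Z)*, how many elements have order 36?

12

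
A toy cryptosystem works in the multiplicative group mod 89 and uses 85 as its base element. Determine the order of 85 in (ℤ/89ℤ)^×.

ord(85) | φ(89) = 89 − 1 = 88 = 2^3 · 11.
Divisors of 88: 1, 2, 4, 8, 11, 22, 44, 88.
Check 85^d mod 89 for each divisor in increasing order:
85^1 ≡ 85 (mod 89)
85^2 ≡ 16 (mod 89)
85^4 ≡ 78 (mod 89)
85^8 ≡ 32 (mod 89)
85^11 ≡ 88 (mod 89)
85^22 ≡ 1 (mod 89) ✓
Therefore the multiplicative order of 85 modulo 89 is 22.

22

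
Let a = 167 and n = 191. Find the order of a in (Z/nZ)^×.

Since 167 ∈ (Z/191Z)^×, its order divides φ(191) = 191 − 1 = 190 = 2 · 5 · 19.
Divisors of 190: 1, 2, 5, 10, 19, 38, 95, 190.
Evaluate successive powers at the divisors of 190:
167^1 ≡ 167
167^2 ≡ 3
167^5 ≡ 166
167^10 ≡ 52
167^19 ≡ 142
167^38 ≡ 109
167^95 ≡ 190
167^190 ≡ 1
The smallest such exponent is 190, so the order of 167 is 190.

190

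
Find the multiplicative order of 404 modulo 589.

9

The order of 404 must divide φ(589) = φ(19·31) = (19−1)·(31−1) = 18·30 = 540 = 2^2 · 3^3 · 5.
Divisors of 540: 1, 2, 3, 4, 5, 6, 9, 10, 12, 15, 18, 20, 27, 30, 36, 45, 54, 60, 90, 108, 135, 180, 270, 540.
Test each divisor d:
404^1 ≡ 404 (mod 589)
404^2 ≡ 63 (mod 589)
404^3 ≡ 125 (mod 589)
404^4 ≡ 435 (mod 589)
404^5 ≡ 218 (mod 589)
404^6 ≡ 311 (mod 589)
404^9 ≡ 1 (mod 589) ✓
The smallest such exponent is 9, so the order of 404 is 9.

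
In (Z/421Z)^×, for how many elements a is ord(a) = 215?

0

φ(421) = 421 − 1 = 420 = 2^2 · 3 · 5 · 7.
Since (Z/421Z)^× is cyclic of order 420, the number of elements of order d is φ(d) when d | 420 and 0 otherwise.
Since 215 ∤ 420, the count is 0.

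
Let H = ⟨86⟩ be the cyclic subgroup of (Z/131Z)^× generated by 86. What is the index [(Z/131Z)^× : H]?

5

ord(86) | φ(131) = 131 − 1 = 130 = 2 · 5 · 13.
Divisors of 130: 1, 2, 5, 10, 13, 26, 65, 130.
Check 86^d mod 131 for each divisor in increasing order:
86^1 ≡ 86 (mod 131)
86^2 ≡ 60 (mod 131)
86^5 ≡ 47 (mod 131)
86^10 ≡ 113 (mod 131)
86^13 ≡ 130 (mod 131)
86^26 ≡ 1 (mod 131) ✓
The order of 86 is 26, so the subgroup it generates has 26 elements.
Index = |(Z/131Z)^×| / |⟨86⟩| = 130 / 26 = 5.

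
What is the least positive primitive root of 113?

φ(113) = 113 − 1 = 112 = 2^4 · 7.
g is a primitive root iff g^(112/q) ≢ 1 (mod 113) for each prime q ∈ {2, 7}.
g = 2: 2^56 ≡ 1 — hits 1, so not a primitive root.
g = 3: 3^56 ≡ 112; 3^16 ≡ 49 — none is 1, so 3 is a primitive root.
Hence the least primitive root of 113 is 3.

3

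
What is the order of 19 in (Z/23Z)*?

By Lagrange's theorem, ord_23(19) divides φ(23) = 23 − 1 = 22 = 2 · 11.
Divisors of 22: 1, 2, 11, 22.
Test each divisor d:
19^1 ≡ 19
19^2 ≡ 16
19^11 ≡ 22
19^22 ≡ 1
Hence ord(19) = 22.

22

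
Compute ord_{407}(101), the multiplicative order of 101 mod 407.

By Lagrange's theorem, ord_407(101) divides φ(407) = φ(11·37) = (11−1)·(37−1) = 10·36 = 360 = 2^3 · 3^2 · 5.
Divisors of 360: 1, 2, 3, 4, 5, 6, 8, 9, 10, 12, 15, 18, 20, 24, 30, 36, 40, 45, 60, 72, 90, 120, 180, 360.
Evaluate successive powers at the divisors of 360:
101^1 ≡ 101 (mod 407)
101^2 ≡ 26 (mod 407)
101^3 ≡ 184 (mod 407)
101^4 ≡ 269 (mod 407)
101^5 ≡ 307 (mod 407)
101^6 ≡ 75 (mod 407)
101^8 ≡ 322 (mod 407)
101^9 ≡ 369 (mod 407)
101^10 ≡ 232 (mod 407)
101^12 ≡ 334 (mod 407)
101^15 ≡ 406 (mod 407)
101^18 ≡ 223 (mod 407)
101^20 ≡ 100 (mod 407)
101^24 ≡ 38 (mod 407)
101^30 ≡ 1 (mod 407) ✓
Therefore the multiplicative order of 101 modulo 407 is 30.

30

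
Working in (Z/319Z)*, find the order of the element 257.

35

The order of 257 must divide φ(319) = φ(11·29) = (11−1)·(29−1) = 10·28 = 280 = 2^3 · 5 · 7.
Divisors of 280: 1, 2, 4, 5, 7, 8, 10, 14, 20, 28, 35, 40, 56, 70, 140, 280.
Check 257^d mod 319 for each divisor in increasing order:
257^1 ≡ 257 (mod 319)
257^2 ≡ 16 (mod 319)
257^4 ≡ 256 (mod 319)
257^5 ≡ 78 (mod 319)
257^7 ≡ 291 (mod 319)
257^8 ≡ 141 (mod 319)
257^10 ≡ 23 (mod 319)
257^14 ≡ 146 (mod 319)
257^20 ≡ 210 (mod 319)
257^28 ≡ 262 (mod 319)
257^35 ≡ 1 (mod 319) ✓
Hence ord(257) = 35.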